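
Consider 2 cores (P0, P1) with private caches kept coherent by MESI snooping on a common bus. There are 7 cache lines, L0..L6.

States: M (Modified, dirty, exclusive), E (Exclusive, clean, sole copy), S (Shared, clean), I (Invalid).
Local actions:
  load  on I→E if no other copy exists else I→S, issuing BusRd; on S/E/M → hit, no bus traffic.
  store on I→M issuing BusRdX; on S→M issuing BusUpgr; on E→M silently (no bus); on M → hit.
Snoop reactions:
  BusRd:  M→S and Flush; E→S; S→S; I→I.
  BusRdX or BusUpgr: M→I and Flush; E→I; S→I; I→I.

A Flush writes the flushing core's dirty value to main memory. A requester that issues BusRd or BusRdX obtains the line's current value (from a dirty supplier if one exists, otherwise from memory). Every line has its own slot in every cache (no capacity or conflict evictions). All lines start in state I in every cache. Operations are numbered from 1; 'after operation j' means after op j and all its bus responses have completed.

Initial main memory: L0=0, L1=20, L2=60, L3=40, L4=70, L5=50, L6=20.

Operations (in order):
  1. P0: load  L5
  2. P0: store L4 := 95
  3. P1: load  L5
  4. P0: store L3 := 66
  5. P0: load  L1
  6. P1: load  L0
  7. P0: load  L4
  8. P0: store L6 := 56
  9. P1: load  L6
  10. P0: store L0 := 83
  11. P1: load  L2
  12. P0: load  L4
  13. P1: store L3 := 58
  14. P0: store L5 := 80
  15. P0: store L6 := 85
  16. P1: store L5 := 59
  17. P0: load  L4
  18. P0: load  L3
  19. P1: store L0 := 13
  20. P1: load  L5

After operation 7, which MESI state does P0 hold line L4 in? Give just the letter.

  op1 P0: load  L5 → E/I on L5; bus BusRd; mem=50
  op2 P0: store L4 := 95 → M/I on L4; bus BusRdX; mem=70
  op3 P1: load  L5 → S/S on L5; bus BusRd; mem=50
  op4 P0: store L3 := 66 → M/I on L3; bus BusRdX; mem=40
  op5 P0: load  L1 → E/I on L1; bus BusRd; mem=20
  op6 P1: load  L0 → I/E on L0; bus BusRd; mem=0
  op7 P0: load  L4 → M/I on L4; bus (none); mem=70
  op8 P0: store L6 := 56 → M/I on L6; bus BusRdX; mem=20
  op9 P1: load  L6 → S/S on L6; bus BusRd Flush; mem=56
  op10 P0: store L0 := 83 → M/I on L0; bus BusRdX; mem=0
  op11 P1: load  L2 → I/E on L2; bus BusRd; mem=60
  op12 P0: load  L4 → M/I on L4; bus (none); mem=70
  op13 P1: store L3 := 58 → I/M on L3; bus BusRdX Flush; mem=66
  op14 P0: store L5 := 80 → M/I on L5; bus BusUpgr; mem=50
  op15 P0: store L6 := 85 → M/I on L6; bus BusUpgr; mem=56
  op16 P1: store L5 := 59 → I/M on L5; bus BusRdX Flush; mem=80
  op17 P0: load  L4 → M/I on L4; bus (none); mem=70
  op18 P0: load  L3 → S/S on L3; bus BusRd Flush; mem=58
  op19 P1: store L0 := 13 → I/M on L0; bus BusRdX Flush; mem=83
  op20 P1: load  L5 → I/M on L5; bus (none); mem=80

state = M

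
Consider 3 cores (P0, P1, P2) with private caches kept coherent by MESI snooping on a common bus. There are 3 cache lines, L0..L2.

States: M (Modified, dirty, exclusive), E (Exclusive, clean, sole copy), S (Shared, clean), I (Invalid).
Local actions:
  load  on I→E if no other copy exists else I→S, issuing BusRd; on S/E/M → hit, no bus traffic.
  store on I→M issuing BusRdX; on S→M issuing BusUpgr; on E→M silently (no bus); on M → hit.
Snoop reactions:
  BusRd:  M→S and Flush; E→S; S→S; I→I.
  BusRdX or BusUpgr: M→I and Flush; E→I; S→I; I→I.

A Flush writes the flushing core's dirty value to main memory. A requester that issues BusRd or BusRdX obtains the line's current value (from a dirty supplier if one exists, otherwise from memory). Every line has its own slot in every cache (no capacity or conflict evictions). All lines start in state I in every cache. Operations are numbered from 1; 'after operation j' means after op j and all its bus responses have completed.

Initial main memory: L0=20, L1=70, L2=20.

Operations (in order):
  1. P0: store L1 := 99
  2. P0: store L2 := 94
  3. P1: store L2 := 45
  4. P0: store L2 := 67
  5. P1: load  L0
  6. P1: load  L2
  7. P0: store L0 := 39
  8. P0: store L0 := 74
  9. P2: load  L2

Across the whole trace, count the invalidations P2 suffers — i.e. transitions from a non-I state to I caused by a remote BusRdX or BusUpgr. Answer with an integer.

invalidations = 0

[1] P0: store L1 := 99 | P0:M(99), P1:I, P2:I | bus: BusRdX
[2] P0: store L2 := 94 | P0:M(94), P1:I, P2:I | bus: BusRdX
[3] P1: store L2 := 45 | P0:I, P1:M(45), P2:I | bus: BusRdX,Flush
[4] P0: store L2 := 67 | P0:M(67), P1:I, P2:I | bus: BusRdX,Flush
[5] P1: load  L0 | P0:I, P1:E(20), P2:I | bus: BusRd
[6] P1: load  L2 | P0:S(67), P1:S(67), P2:I | bus: BusRd,Flush
[7] P0: store L0 := 39 | P0:M(39), P1:I, P2:I | bus: BusRdX
[8] P0: store L0 := 74 | P0:M(74), P1:I, P2:I | bus: none
[9] P2: load  L2 | P0:S(67), P1:S(67), P2:S(67) | bus: BusRd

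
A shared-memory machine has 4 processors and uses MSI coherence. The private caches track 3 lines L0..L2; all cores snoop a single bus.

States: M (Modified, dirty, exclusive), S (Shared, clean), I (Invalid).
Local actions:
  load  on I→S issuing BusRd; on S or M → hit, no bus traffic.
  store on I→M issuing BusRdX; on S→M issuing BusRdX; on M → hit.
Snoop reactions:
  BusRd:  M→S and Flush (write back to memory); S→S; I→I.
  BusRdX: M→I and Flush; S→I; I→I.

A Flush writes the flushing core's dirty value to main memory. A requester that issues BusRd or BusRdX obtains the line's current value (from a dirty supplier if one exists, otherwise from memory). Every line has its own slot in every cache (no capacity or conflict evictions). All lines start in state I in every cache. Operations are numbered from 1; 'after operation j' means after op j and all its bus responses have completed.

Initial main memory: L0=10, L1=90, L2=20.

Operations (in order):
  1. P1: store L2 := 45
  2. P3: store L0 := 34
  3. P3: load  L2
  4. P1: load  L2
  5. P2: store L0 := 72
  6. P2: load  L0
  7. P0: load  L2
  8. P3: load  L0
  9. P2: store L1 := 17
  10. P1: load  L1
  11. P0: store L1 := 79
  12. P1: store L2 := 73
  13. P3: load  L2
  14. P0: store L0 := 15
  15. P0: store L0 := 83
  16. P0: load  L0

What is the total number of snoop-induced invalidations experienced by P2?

invalidations = 2

[1] P1: store L2 := 45 | P0:I, P1:M(45), P2:I, P3:I | bus: BusRdX
[2] P3: store L0 := 34 | P0:I, P1:I, P2:I, P3:M(34) | bus: BusRdX
[3] P3: load  L2 | P0:I, P1:S(45), P2:I, P3:S(45) | bus: BusRd,Flush
[4] P1: load  L2 | P0:I, P1:S(45), P2:I, P3:S(45) | bus: none
[5] P2: store L0 := 72 | P0:I, P1:I, P2:M(72), P3:I | bus: BusRdX,Flush
[6] P2: load  L0 | P0:I, P1:I, P2:M(72), P3:I | bus: none
[7] P0: load  L2 | P0:S(45), P1:S(45), P2:I, P3:S(45) | bus: BusRd
[8] P3: load  L0 | P0:I, P1:I, P2:S(72), P3:S(72) | bus: BusRd,Flush
[9] P2: store L1 := 17 | P0:I, P1:I, P2:M(17), P3:I | bus: BusRdX
[10] P1: load  L1 | P0:I, P1:S(17), P2:S(17), P3:I | bus: BusRd,Flush
[11] P0: store L1 := 79 | P0:M(79), P1:I, P2:I, P3:I | bus: BusRdX
[12] P1: store L2 := 73 | P0:I, P1:M(73), P2:I, P3:I | bus: BusRdX
[13] P3: load  L2 | P0:I, P1:S(73), P2:I, P3:S(73) | bus: BusRd,Flush
[14] P0: store L0 := 15 | P0:M(15), P1:I, P2:I, P3:I | bus: BusRdX
[15] P0: store L0 := 83 | P0:M(83), P1:I, P2:I, P3:I | bus: none
[16] P0: load  L0 | P0:M(83), P1:I, P2:I, P3:I | bus: none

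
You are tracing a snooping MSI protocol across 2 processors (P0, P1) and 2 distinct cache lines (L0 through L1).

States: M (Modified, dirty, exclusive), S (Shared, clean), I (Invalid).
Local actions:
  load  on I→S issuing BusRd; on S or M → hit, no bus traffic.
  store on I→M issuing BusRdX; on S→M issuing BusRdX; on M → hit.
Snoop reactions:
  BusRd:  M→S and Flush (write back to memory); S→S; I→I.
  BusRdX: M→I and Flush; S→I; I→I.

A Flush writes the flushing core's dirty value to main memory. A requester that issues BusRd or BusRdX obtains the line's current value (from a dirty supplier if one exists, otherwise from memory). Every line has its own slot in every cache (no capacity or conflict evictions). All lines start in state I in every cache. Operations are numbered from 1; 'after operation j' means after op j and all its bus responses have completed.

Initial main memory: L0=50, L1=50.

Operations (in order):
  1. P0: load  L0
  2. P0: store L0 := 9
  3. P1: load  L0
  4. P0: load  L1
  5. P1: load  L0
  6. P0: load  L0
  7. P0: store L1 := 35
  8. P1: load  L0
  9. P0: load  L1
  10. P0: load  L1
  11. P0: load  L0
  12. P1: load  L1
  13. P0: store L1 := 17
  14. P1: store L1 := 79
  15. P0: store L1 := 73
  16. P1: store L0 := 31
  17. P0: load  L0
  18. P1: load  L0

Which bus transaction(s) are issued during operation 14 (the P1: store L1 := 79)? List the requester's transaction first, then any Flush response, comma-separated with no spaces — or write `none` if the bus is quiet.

bus = BusRdX,Flush

[1] P0: load  L0 | P0:S(50), P1:I | bus: BusRd
[2] P0: store L0 := 9 | P0:M(9), P1:I | bus: BusRdX
[3] P1: load  L0 | P0:S(9), P1:S(9) | bus: BusRd,Flush
[4] P0: load  L1 | P0:S(50), P1:I | bus: BusRd
[5] P1: load  L0 | P0:S(9), P1:S(9) | bus: none
[6] P0: load  L0 | P0:S(9), P1:S(9) | bus: none
[7] P0: store L1 := 35 | P0:M(35), P1:I | bus: BusRdX
[8] P1: load  L0 | P0:S(9), P1:S(9) | bus: none
[9] P0: load  L1 | P0:M(35), P1:I | bus: none
[10] P0: load  L1 | P0:M(35), P1:I | bus: none
[11] P0: load  L0 | P0:S(9), P1:S(9) | bus: none
[12] P1: load  L1 | P0:S(35), P1:S(35) | bus: BusRd,Flush
[13] P0: store L1 := 17 | P0:M(17), P1:I | bus: BusRdX
[14] P1: store L1 := 79 | P0:I, P1:M(79) | bus: BusRdX,Flush
[15] P0: store L1 := 73 | P0:M(73), P1:I | bus: BusRdX,Flush
[16] P1: store L0 := 31 | P0:I, P1:M(31) | bus: BusRdX
[17] P0: load  L0 | P0:S(31), P1:S(31) | bus: BusRd,Flush
[18] P1: load  L0 | P0:S(31), P1:S(31) | bus: none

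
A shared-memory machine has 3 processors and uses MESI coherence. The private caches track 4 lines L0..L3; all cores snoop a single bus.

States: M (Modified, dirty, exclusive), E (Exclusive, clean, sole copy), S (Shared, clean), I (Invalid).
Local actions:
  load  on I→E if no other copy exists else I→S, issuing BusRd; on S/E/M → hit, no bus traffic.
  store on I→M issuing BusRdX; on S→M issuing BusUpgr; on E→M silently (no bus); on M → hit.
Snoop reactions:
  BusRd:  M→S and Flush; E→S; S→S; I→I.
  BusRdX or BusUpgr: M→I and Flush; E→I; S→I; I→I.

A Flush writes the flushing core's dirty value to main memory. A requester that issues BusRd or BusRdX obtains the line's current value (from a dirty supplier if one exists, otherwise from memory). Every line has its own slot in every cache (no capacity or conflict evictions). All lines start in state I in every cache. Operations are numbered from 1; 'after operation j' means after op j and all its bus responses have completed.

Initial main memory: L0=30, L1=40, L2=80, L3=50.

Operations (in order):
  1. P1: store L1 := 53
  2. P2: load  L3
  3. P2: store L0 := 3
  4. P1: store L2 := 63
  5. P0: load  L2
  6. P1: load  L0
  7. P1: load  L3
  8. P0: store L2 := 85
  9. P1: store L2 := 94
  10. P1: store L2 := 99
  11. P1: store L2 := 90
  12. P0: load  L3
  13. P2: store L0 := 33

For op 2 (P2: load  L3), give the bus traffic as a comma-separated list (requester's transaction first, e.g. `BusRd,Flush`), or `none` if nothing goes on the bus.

1. P1: store L1 := 53  bus=[BusRdX]  L1: P0=I P1=M P2=I  mem[L1]=40
2. P2: load  L3  bus=[BusRd]  L3: P0=I P1=I P2=E  mem[L3]=50
3. P2: store L0 := 3  bus=[BusRdX]  L0: P0=I P1=I P2=M  mem[L0]=30
4. P1: store L2 := 63  bus=[BusRdX]  L2: P0=I P1=M P2=I  mem[L2]=80
5. P0: load  L2  bus=[BusRd,Flush]  L2: P0=S P1=S P2=I  mem[L2]=63
6. P1: load  L0  bus=[BusRd,Flush]  L0: P0=I P1=S P2=S  mem[L0]=3
7. P1: load  L3  bus=[BusRd]  L3: P0=I P1=S P2=S  mem[L3]=50
8. P0: store L2 := 85  bus=[BusUpgr]  L2: P0=M P1=I P2=I  mem[L2]=63
9. P1: store L2 := 94  bus=[BusRdX,Flush]  L2: P0=I P1=M P2=I  mem[L2]=85
10. P1: store L2 := 99  bus=[-]  L2: P0=I P1=M P2=I  mem[L2]=85
11. P1: store L2 := 90  bus=[-]  L2: P0=I P1=M P2=I  mem[L2]=85
12. P0: load  L3  bus=[BusRd]  L3: P0=S P1=S P2=S  mem[L3]=50
13. P2: store L0 := 33  bus=[BusUpgr]  L0: P0=I P1=I P2=M  mem[L0]=3

bus = BusRd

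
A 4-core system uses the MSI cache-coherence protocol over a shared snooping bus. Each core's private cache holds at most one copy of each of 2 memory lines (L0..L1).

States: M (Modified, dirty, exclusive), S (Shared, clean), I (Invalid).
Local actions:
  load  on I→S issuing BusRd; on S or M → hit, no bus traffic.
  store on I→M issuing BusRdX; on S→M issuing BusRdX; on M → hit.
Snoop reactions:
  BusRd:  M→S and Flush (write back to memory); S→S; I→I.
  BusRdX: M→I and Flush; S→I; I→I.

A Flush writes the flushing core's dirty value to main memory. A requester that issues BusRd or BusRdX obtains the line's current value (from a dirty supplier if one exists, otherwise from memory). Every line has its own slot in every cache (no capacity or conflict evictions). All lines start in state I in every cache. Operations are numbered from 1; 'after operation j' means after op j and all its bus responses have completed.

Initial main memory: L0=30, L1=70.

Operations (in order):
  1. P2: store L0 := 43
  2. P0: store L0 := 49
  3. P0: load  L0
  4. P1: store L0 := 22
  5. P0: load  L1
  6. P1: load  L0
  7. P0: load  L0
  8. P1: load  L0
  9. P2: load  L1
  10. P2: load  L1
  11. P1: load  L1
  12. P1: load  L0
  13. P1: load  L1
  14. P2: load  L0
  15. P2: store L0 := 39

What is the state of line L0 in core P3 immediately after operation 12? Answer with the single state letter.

state = I

[1] P2: store L0 := 43 | P0:I, P1:I, P2:M(43), P3:I | bus: BusRdX
[2] P0: store L0 := 49 | P0:M(49), P1:I, P2:I, P3:I | bus: BusRdX,Flush
[3] P0: load  L0 | P0:M(49), P1:I, P2:I, P3:I | bus: none
[4] P1: store L0 := 22 | P0:I, P1:M(22), P2:I, P3:I | bus: BusRdX,Flush
[5] P0: load  L1 | P0:S(70), P1:I, P2:I, P3:I | bus: BusRd
[6] P1: load  L0 | P0:I, P1:M(22), P2:I, P3:I | bus: none
[7] P0: load  L0 | P0:S(22), P1:S(22), P2:I, P3:I | bus: BusRd,Flush
[8] P1: load  L0 | P0:S(22), P1:S(22), P2:I, P3:I | bus: none
[9] P2: load  L1 | P0:S(70), P1:I, P2:S(70), P3:I | bus: BusRd
[10] P2: load  L1 | P0:S(70), P1:I, P2:S(70), P3:I | bus: none
[11] P1: load  L1 | P0:S(70), P1:S(70), P2:S(70), P3:I | bus: BusRd
[12] P1: load  L0 | P0:S(22), P1:S(22), P2:I, P3:I | bus: none
[13] P1: load  L1 | P0:S(70), P1:S(70), P2:S(70), P3:I | bus: none
[14] P2: load  L0 | P0:S(22), P1:S(22), P2:S(22), P3:I | bus: BusRd
[15] P2: store L0 := 39 | P0:I, P1:I, P2:M(39), P3:I | bus: BusRdX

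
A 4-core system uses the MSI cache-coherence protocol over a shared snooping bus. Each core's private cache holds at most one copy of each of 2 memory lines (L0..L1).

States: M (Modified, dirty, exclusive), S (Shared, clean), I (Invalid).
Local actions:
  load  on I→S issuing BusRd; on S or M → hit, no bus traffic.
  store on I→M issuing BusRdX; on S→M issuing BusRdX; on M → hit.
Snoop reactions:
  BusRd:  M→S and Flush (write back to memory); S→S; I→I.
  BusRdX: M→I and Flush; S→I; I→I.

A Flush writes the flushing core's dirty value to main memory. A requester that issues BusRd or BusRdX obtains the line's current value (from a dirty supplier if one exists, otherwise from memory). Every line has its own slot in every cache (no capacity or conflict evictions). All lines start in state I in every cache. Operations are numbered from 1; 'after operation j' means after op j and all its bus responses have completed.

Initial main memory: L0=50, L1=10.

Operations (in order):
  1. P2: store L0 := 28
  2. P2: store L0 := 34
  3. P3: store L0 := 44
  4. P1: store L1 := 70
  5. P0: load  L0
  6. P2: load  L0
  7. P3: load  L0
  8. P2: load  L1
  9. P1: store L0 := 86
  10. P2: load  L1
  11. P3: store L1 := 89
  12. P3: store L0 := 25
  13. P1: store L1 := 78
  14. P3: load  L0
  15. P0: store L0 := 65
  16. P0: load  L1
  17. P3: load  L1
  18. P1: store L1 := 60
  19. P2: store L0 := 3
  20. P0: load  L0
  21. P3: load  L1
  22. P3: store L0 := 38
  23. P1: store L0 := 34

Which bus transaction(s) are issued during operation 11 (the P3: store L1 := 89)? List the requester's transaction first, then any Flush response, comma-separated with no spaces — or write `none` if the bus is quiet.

bus = BusRdX

1. P2: store L0 := 28  bus=[BusRdX]  L0: P0=I P1=I P2=M P3=I  mem[L0]=50
2. P2: store L0 := 34  bus=[-]  L0: P0=I P1=I P2=M P3=I  mem[L0]=50
3. P3: store L0 := 44  bus=[BusRdX,Flush]  L0: P0=I P1=I P2=I P3=M  mem[L0]=34
4. P1: store L1 := 70  bus=[BusRdX]  L1: P0=I P1=M P2=I P3=I  mem[L1]=10
5. P0: load  L0  bus=[BusRd,Flush]  L0: P0=S P1=I P2=I P3=S  mem[L0]=44
6. P2: load  L0  bus=[BusRd]  L0: P0=S P1=I P2=S P3=S  mem[L0]=44
7. P3: load  L0  bus=[-]  L0: P0=S P1=I P2=S P3=S  mem[L0]=44
8. P2: load  L1  bus=[BusRd,Flush]  L1: P0=I P1=S P2=S P3=I  mem[L1]=70
9. P1: store L0 := 86  bus=[BusRdX]  L0: P0=I P1=M P2=I P3=I  mem[L0]=44
10. P2: load  L1  bus=[-]  L1: P0=I P1=S P2=S P3=I  mem[L1]=70
11. P3: store L1 := 89  bus=[BusRdX]  L1: P0=I P1=I P2=I P3=M  mem[L1]=70
12. P3: store L0 := 25  bus=[BusRdX,Flush]  L0: P0=I P1=I P2=I P3=M  mem[L0]=86
13. P1: store L1 := 78  bus=[BusRdX,Flush]  L1: P0=I P1=M P2=I P3=I  mem[L1]=89
14. P3: load  L0  bus=[-]  L0: P0=I P1=I P2=I P3=M  mem[L0]=86
15. P0: store L0 := 65  bus=[BusRdX,Flush]  L0: P0=M P1=I P2=I P3=I  mem[L0]=25
16. P0: load  L1  bus=[BusRd,Flush]  L1: P0=S P1=S P2=I P3=I  mem[L1]=78
17. P3: load  L1  bus=[BusRd]  L1: P0=S P1=S P2=I P3=S  mem[L1]=78
18. P1: store L1 := 60  bus=[BusRdX]  L1: P0=I P1=M P2=I P3=I  mem[L1]=78
19. P2: store L0 := 3  bus=[BusRdX,Flush]  L0: P0=I P1=I P2=M P3=I  mem[L0]=65
20. P0: load  L0  bus=[BusRd,Flush]  L0: P0=S P1=I P2=S P3=I  mem[L0]=3
21. P3: load  L1  bus=[BusRd,Flush]  L1: P0=I P1=S P2=I P3=S  mem[L1]=60
22. P3: store L0 := 38  bus=[BusRdX]  L0: P0=I P1=I P2=I P3=M  mem[L0]=3
23. P1: store L0 := 34  bus=[BusRdX,Flush]  L0: P0=I P1=M P2=I P3=I  mem[L0]=38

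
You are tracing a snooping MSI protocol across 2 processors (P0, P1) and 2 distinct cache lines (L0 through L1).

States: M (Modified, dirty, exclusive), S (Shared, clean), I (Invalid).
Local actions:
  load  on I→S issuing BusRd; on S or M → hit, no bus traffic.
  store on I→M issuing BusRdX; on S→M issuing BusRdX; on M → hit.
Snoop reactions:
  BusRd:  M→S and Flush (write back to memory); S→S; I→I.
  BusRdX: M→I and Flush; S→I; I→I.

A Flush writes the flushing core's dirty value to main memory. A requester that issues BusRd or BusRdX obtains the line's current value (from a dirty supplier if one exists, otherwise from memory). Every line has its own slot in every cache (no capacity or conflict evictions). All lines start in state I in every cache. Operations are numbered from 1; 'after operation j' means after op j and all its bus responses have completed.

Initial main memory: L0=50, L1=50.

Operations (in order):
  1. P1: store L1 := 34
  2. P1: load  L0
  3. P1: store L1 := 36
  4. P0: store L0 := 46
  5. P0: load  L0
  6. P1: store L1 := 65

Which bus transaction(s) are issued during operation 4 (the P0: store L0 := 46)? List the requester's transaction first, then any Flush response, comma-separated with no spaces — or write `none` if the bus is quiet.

bus = BusRdX

step 1: P1: store L1 := 34  ⟶  IM  (L1)  txn=BusRdX  M[L1]=50
step 2: P1: load  L0  ⟶  IS  (L0)  txn=BusRd  M[L0]=50
step 3: P1: store L1 := 36  ⟶  IM  (L1)  txn=∅  M[L1]=50
step 4: P0: store L0 := 46  ⟶  MI  (L0)  txn=BusRdX  M[L0]=50
step 5: P0: load  L0  ⟶  MI  (L0)  txn=∅  M[L0]=50
step 6: P1: store L1 := 65  ⟶  IM  (L1)  txn=∅  M[L1]=50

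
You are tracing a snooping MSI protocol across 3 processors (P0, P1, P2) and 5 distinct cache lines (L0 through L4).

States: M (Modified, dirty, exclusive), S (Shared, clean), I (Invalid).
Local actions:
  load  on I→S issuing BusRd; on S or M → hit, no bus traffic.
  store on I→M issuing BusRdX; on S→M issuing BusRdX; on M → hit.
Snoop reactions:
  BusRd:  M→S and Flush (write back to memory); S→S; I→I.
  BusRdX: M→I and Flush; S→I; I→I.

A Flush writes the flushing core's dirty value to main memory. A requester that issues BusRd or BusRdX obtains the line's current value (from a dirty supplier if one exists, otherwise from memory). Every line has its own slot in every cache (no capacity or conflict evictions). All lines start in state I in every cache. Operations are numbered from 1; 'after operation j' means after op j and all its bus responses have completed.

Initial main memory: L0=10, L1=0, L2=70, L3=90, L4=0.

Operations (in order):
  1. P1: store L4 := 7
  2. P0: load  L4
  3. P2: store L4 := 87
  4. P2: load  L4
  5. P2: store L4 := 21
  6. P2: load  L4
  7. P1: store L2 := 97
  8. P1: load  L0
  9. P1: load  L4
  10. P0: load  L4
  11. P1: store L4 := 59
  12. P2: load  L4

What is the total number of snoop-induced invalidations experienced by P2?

step 1: P1: store L4 := 7  ⟶  IMI  (L4)  txn=BusRdX  M[L4]=0
step 2: P0: load  L4  ⟶  SSI  (L4)  txn=BusRd+Flush  M[L4]=7
step 3: P2: store L4 := 87  ⟶  IIM  (L4)  txn=BusRdX  M[L4]=7
step 4: P2: load  L4  ⟶  IIM  (L4)  txn=∅  M[L4]=7
step 5: P2: store L4 := 21  ⟶  IIM  (L4)  txn=∅  M[L4]=7
step 6: P2: load  L4  ⟶  IIM  (L4)  txn=∅  M[L4]=7
step 7: P1: store L2 := 97  ⟶  IMI  (L2)  txn=BusRdX  M[L2]=70
step 8: P1: load  L0  ⟶  ISI  (L0)  txn=BusRd  M[L0]=10
step 9: P1: load  L4  ⟶  ISS  (L4)  txn=BusRd+Flush  M[L4]=21
step 10: P0: load  L4  ⟶  SSS  (L4)  txn=BusRd  M[L4]=21
step 11: P1: store L4 := 59  ⟶  IMI  (L4)  txn=BusRdX  M[L4]=21
step 12: P2: load  L4  ⟶  ISS  (L4)  txn=BusRd+Flush  M[L4]=59

invalidations = 1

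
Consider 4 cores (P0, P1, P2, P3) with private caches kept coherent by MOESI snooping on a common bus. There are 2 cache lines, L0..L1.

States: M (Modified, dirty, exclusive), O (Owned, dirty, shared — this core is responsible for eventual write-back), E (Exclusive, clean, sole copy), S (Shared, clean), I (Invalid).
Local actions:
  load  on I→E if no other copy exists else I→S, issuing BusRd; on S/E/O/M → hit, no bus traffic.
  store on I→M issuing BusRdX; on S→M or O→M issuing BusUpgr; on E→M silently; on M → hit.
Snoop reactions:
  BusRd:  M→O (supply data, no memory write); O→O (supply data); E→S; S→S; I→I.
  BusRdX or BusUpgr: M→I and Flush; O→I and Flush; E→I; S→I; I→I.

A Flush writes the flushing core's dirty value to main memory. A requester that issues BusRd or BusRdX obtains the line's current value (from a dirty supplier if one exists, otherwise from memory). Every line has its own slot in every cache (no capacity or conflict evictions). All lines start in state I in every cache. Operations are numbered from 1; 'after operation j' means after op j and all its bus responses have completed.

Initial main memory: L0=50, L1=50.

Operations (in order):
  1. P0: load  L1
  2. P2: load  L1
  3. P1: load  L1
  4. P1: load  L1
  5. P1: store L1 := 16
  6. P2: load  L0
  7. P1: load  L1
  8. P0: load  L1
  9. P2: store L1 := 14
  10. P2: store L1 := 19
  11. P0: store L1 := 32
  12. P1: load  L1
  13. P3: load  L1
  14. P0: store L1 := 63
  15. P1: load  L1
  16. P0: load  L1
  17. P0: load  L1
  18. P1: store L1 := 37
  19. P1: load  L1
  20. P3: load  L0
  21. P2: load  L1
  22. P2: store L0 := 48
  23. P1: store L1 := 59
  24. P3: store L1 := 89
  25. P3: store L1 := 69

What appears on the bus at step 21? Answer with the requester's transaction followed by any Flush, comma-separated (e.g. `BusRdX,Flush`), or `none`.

  op1 P0: load  L1 → E/I/I/I on L1; bus BusRd; mem=50
  op2 P2: load  L1 → S/I/S/I on L1; bus BusRd; mem=50
  op3 P1: load  L1 → S/S/S/I on L1; bus BusRd; mem=50
  op4 P1: load  L1 → S/S/S/I on L1; bus (none); mem=50
  op5 P1: store L1 := 16 → I/M/I/I on L1; bus BusUpgr; mem=50
  op6 P2: load  L0 → I/I/E/I on L0; bus BusRd; mem=50
  op7 P1: load  L1 → I/M/I/I on L1; bus (none); mem=50
  op8 P0: load  L1 → S/O/I/I on L1; bus BusRd; mem=50
  op9 P2: store L1 := 14 → I/I/M/I on L1; bus BusRdX Flush; mem=16
  op10 P2: store L1 := 19 → I/I/M/I on L1; bus (none); mem=16
  op11 P0: store L1 := 32 → M/I/I/I on L1; bus BusRdX Flush; mem=19
  op12 P1: load  L1 → O/S/I/I on L1; bus BusRd; mem=19
  op13 P3: load  L1 → O/S/I/S on L1; bus BusRd; mem=19
  op14 P0: store L1 := 63 → M/I/I/I on L1; bus BusUpgr; mem=19
  op15 P1: load  L1 → O/S/I/I on L1; bus BusRd; mem=19
  op16 P0: load  L1 → O/S/I/I on L1; bus (none); mem=19
  op17 P0: load  L1 → O/S/I/I on L1; bus (none); mem=19
  op18 P1: store L1 := 37 → I/M/I/I on L1; bus BusUpgr Flush; mem=63
  op19 P1: load  L1 → I/M/I/I on L1; bus (none); mem=63
  op20 P3: load  L0 → I/I/S/S on L0; bus BusRd; mem=50
  op21 P2: load  L1 → I/O/S/I on L1; bus BusRd; mem=63
  op22 P2: store L0 := 48 → I/I/M/I on L0; bus BusUpgr; mem=50
  op23 P1: store L1 := 59 → I/M/I/I on L1; bus BusUpgr; mem=63
  op24 P3: store L1 := 89 → I/I/I/M on L1; bus BusRdX Flush; mem=59
  op25 P3: store L1 := 69 → I/I/I/M on L1; bus (none); mem=59

bus = BusRd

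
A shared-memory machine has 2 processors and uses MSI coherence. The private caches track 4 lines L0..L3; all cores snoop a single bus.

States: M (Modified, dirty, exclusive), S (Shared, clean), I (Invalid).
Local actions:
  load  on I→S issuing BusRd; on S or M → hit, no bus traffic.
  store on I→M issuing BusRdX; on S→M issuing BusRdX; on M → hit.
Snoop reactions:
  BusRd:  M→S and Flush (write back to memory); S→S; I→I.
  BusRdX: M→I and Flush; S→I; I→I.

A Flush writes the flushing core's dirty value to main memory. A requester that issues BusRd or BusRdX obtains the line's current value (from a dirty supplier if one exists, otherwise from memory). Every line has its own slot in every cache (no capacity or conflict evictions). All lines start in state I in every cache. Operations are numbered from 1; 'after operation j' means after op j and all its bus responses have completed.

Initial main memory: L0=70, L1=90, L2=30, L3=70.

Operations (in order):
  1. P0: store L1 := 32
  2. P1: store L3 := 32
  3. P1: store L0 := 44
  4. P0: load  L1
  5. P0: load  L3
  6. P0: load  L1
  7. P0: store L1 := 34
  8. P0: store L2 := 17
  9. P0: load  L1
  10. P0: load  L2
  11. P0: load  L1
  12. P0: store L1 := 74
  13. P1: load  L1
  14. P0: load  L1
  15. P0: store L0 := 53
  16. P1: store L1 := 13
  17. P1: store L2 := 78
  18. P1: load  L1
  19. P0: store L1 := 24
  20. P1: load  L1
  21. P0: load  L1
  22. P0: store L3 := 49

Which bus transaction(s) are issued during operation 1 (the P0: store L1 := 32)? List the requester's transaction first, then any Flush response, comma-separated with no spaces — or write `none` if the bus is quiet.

  op1 P0: store L1 := 32 → M/I on L1; bus BusRdX; mem=90
  op2 P1: store L3 := 32 → I/M on L3; bus BusRdX; mem=70
  op3 P1: store L0 := 44 → I/M on L0; bus BusRdX; mem=70
  op4 P0: load  L1 → M/I on L1; bus (none); mem=90
  op5 P0: load  L3 → S/S on L3; bus BusRd Flush; mem=32
  op6 P0: load  L1 → M/I on L1; bus (none); mem=90
  op7 P0: store L1 := 34 → M/I on L1; bus (none); mem=90
  op8 P0: store L2 := 17 → M/I on L2; bus BusRdX; mem=30
  op9 P0: load  L1 → M/I on L1; bus (none); mem=90
  op10 P0: load  L2 → M/I on L2; bus (none); mem=30
  op11 P0: load  L1 → M/I on L1; bus (none); mem=90
  op12 P0: store L1 := 74 → M/I on L1; bus (none); mem=90
  op13 P1: load  L1 → S/S on L1; bus BusRd Flush; mem=74
  op14 P0: load  L1 → S/S on L1; bus (none); mem=74
  op15 P0: store L0 := 53 → M/I on L0; bus BusRdX Flush; mem=44
  op16 P1: store L1 := 13 → I/M on L1; bus BusRdX; mem=74
  op17 P1: store L2 := 78 → I/M on L2; bus BusRdX Flush; mem=17
  op18 P1: load  L1 → I/M on L1; bus (none); mem=74
  op19 P0: store L1 := 24 → M/I on L1; bus BusRdX Flush; mem=13
  op20 P1: load  L1 → S/S on L1; bus BusRd Flush; mem=24
  op21 P0: load  L1 → S/S on L1; bus (none); mem=24
  op22 P0: store L3 := 49 → M/I on L3; bus BusRdX; mem=32

bus = BusRdX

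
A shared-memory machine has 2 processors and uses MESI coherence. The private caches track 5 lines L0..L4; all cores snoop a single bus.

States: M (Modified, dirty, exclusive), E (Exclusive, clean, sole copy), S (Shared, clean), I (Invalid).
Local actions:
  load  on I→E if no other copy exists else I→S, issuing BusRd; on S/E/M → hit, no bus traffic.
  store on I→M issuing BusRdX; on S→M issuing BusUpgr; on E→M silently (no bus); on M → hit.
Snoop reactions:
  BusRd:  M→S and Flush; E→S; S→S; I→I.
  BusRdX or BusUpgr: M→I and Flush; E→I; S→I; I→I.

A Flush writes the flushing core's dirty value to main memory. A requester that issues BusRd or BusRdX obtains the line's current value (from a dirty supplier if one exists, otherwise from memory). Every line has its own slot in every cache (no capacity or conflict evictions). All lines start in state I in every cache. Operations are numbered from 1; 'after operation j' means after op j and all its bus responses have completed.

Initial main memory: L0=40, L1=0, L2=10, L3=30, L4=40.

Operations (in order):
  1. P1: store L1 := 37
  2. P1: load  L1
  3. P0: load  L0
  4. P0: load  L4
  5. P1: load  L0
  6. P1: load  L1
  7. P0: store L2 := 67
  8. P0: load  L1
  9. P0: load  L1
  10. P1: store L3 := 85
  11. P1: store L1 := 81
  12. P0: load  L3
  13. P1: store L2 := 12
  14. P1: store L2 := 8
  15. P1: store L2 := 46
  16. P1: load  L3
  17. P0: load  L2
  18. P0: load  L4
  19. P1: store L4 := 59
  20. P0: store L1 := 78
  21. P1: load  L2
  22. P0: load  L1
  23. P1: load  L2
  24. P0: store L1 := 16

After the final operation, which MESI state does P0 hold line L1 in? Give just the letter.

  op1 P1: store L1 := 37 → I/M on L1; bus BusRdX; mem=0
  op2 P1: load  L1 → I/M on L1; bus (none); mem=0
  op3 P0: load  L0 → E/I on L0; bus BusRd; mem=40
  op4 P0: load  L4 → E/I on L4; bus BusRd; mem=40
  op5 P1: load  L0 → S/S on L0; bus BusRd; mem=40
  op6 P1: load  L1 → I/M on L1; bus (none); mem=0
  op7 P0: store L2 := 67 → M/I on L2; bus BusRdX; mem=10
  op8 P0: load  L1 → S/S on L1; bus BusRd Flush; mem=37
  op9 P0: load  L1 → S/S on L1; bus (none); mem=37
  op10 P1: store L3 := 85 → I/M on L3; bus BusRdX; mem=30
  op11 P1: store L1 := 81 → I/M on L1; bus BusUpgr; mem=37
  op12 P0: load  L3 → S/S on L3; bus BusRd Flush; mem=85
  op13 P1: store L2 := 12 → I/M on L2; bus BusRdX Flush; mem=67
  op14 P1: store L2 := 8 → I/M on L2; bus (none); mem=67
  op15 P1: store L2 := 46 → I/M on L2; bus (none); mem=67
  op16 P1: load  L3 → S/S on L3; bus (none); mem=85
  op17 P0: load  L2 → S/S on L2; bus BusRd Flush; mem=46
  op18 P0: load  L4 → E/I on L4; bus (none); mem=40
  op19 P1: store L4 := 59 → I/M on L4; bus BusRdX; mem=40
  op20 P0: store L1 := 78 → M/I on L1; bus BusRdX Flush; mem=81
  op21 P1: load  L2 → S/S on L2; bus (none); mem=46
  op22 P0: load  L1 → M/I on L1; bus (none); mem=81
  op23 P1: load  L2 → S/S on L2; bus (none); mem=46
  op24 P0: store L1 := 16 → M/I on L1; bus (none); mem=81

state = M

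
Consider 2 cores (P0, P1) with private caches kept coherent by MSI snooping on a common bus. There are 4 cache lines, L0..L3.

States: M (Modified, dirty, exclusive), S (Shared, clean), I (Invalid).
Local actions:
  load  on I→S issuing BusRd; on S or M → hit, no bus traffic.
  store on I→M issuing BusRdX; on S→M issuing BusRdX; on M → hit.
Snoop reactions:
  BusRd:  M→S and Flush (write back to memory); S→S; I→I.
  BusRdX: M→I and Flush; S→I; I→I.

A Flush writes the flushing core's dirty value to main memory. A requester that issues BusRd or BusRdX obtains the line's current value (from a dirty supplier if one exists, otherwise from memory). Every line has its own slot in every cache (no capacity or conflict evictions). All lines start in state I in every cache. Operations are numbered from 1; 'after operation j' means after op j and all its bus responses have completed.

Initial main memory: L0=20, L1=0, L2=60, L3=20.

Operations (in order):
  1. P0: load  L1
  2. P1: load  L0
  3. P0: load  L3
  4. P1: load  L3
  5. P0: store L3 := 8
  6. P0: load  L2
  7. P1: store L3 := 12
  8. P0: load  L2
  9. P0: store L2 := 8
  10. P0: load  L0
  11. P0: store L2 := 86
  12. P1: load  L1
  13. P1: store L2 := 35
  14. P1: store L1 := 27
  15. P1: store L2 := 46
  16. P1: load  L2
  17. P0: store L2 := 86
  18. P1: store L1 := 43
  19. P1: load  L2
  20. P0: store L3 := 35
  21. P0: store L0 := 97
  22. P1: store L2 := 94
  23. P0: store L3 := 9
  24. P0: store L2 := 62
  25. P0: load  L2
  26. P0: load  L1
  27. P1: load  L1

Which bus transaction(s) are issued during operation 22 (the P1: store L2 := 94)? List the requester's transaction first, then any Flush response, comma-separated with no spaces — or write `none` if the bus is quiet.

  op1 P0: load  L1 → S/I on L1; bus BusRd; mem=0
  op2 P1: load  L0 → I/S on L0; bus BusRd; mem=20
  op3 P0: load  L3 → S/I on L3; bus BusRd; mem=20
  op4 P1: load  L3 → S/S on L3; bus BusRd; mem=20
  op5 P0: store L3 := 8 → M/I on L3; bus BusRdX; mem=20
  op6 P0: load  L2 → S/I on L2; bus BusRd; mem=60
  op7 P1: store L3 := 12 → I/M on L3; bus BusRdX Flush; mem=8
  op8 P0: load  L2 → S/I on L2; bus (none); mem=60
  op9 P0: store L2 := 8 → M/I on L2; bus BusRdX; mem=60
  op10 P0: load  L0 → S/S on L0; bus BusRd; mem=20
  op11 P0: store L2 := 86 → M/I on L2; bus (none); mem=60
  op12 P1: load  L1 → S/S on L1; bus BusRd; mem=0
  op13 P1: store L2 := 35 → I/M on L2; bus BusRdX Flush; mem=86
  op14 P1: store L1 := 27 → I/M on L1; bus BusRdX; mem=0
  op15 P1: store L2 := 46 → I/M on L2; bus (none); mem=86
  op16 P1: load  L2 → I/M on L2; bus (none); mem=86
  op17 P0: store L2 := 86 → M/I on L2; bus BusRdX Flush; mem=46
  op18 P1: store L1 := 43 → I/M on L1; bus (none); mem=0
  op19 P1: load  L2 → S/S on L2; bus BusRd Flush; mem=86
  op20 P0: store L3 := 35 → M/I on L3; bus BusRdX Flush; mem=12
  op21 P0: store L0 := 97 → M/I on L0; bus BusRdX; mem=20
  op22 P1: store L2 := 94 → I/M on L2; bus BusRdX; mem=86
  op23 P0: store L3 := 9 → M/I on L3; bus (none); mem=12
  op24 P0: store L2 := 62 → M/I on L2; bus BusRdX Flush; mem=94
  op25 P0: load  L2 → M/I on L2; bus (none); mem=94
  op26 P0: load  L1 → S/S on L1; bus BusRd Flush; mem=43
  op27 P1: load  L1 → S/S on L1; bus (none); mem=43

bus = BusRdX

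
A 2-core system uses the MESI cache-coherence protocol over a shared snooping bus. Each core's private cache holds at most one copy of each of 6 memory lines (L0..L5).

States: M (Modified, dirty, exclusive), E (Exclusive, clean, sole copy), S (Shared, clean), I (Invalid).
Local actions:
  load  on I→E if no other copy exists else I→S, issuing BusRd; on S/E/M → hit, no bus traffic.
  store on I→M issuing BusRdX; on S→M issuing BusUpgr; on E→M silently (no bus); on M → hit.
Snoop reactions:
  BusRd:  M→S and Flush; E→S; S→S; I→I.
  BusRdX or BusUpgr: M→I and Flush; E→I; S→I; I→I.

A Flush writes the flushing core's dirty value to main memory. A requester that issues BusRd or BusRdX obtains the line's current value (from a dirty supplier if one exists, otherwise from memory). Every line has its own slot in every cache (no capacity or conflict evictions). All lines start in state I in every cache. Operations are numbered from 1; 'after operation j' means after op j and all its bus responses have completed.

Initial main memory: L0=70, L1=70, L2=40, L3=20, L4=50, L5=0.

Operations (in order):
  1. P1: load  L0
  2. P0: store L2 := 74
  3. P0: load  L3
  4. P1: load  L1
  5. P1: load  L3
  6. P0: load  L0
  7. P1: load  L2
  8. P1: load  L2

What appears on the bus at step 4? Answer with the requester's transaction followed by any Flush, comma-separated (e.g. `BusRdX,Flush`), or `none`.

bus = BusRd

1. P1: load  L0  bus=[BusRd]  L0: P0=I P1=E  mem[L0]=70
2. P0: store L2 := 74  bus=[BusRdX]  L2: P0=M P1=I  mem[L2]=40
3. P0: load  L3  bus=[BusRd]  L3: P0=E P1=I  mem[L3]=20
4. P1: load  L1  bus=[BusRd]  L1: P0=I P1=E  mem[L1]=70
5. P1: load  L3  bus=[BusRd]  L3: P0=S P1=S  mem[L3]=20
6. P0: load  L0  bus=[BusRd]  L0: P0=S P1=S  mem[L0]=70
7. P1: load  L2  bus=[BusRd,Flush]  L2: P0=S P1=S  mem[L2]=74
8. P1: load  L2  bus=[-]  L2: P0=S P1=S  mem[L2]=74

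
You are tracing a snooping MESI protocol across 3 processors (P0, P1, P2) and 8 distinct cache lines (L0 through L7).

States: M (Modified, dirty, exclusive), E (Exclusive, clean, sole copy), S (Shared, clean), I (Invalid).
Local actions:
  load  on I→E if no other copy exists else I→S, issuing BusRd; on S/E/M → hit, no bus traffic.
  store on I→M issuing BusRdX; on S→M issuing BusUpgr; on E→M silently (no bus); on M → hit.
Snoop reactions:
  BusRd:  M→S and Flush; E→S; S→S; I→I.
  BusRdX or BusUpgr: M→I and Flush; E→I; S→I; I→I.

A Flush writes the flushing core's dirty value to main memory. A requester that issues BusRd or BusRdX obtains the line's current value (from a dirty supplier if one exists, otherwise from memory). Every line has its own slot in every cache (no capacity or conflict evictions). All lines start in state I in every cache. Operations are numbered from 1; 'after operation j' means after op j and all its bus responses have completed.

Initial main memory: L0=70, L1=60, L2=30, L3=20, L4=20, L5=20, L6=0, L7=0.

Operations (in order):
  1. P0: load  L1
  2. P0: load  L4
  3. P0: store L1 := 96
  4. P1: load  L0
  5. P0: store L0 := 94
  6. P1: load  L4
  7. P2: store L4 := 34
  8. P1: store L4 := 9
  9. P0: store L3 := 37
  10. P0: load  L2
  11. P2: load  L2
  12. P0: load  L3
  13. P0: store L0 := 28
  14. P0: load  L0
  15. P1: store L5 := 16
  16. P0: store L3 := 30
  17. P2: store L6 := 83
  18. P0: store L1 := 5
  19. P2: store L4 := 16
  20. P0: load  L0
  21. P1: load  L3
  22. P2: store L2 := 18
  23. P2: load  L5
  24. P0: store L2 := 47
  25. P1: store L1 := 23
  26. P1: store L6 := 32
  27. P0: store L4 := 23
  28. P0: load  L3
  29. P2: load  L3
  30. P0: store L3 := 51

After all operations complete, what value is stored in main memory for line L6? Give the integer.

  op1 P0: load  L1 → E/I/I on L1; bus BusRd; mem=60
  op2 P0: load  L4 → E/I/I on L4; bus BusRd; mem=20
  op3 P0: store L1 := 96 → M/I/I on L1; bus (none); mem=60
  op4 P1: load  L0 → I/E/I on L0; bus BusRd; mem=70
  op5 P0: store L0 := 94 → M/I/I on L0; bus BusRdX; mem=70
  op6 P1: load  L4 → S/S/I on L4; bus BusRd; mem=20
  op7 P2: store L4 := 34 → I/I/M on L4; bus BusRdX; mem=20
  op8 P1: store L4 := 9 → I/M/I on L4; bus BusRdX Flush; mem=34
  op9 P0: store L3 := 37 → M/I/I on L3; bus BusRdX; mem=20
  op10 P0: load  L2 → E/I/I on L2; bus BusRd; mem=30
  op11 P2: load  L2 → S/I/S on L2; bus BusRd; mem=30
  op12 P0: load  L3 → M/I/I on L3; bus (none); mem=20
  op13 P0: store L0 := 28 → M/I/I on L0; bus (none); mem=70
  op14 P0: load  L0 → M/I/I on L0; bus (none); mem=70
  op15 P1: store L5 := 16 → I/M/I on L5; bus BusRdX; mem=20
  op16 P0: store L3 := 30 → M/I/I on L3; bus (none); mem=20
  op17 P2: store L6 := 83 → I/I/M on L6; bus BusRdX; mem=0
  op18 P0: store L1 := 5 → M/I/I on L1; bus (none); mem=60
  op19 P2: store L4 := 16 → I/I/M on L4; bus BusRdX Flush; mem=9
  op20 P0: load  L0 → M/I/I on L0; bus (none); mem=70
  op21 P1: load  L3 → S/S/I on L3; bus BusRd Flush; mem=30
  op22 P2: store L2 := 18 → I/I/M on L2; bus BusUpgr; mem=30
  op23 P2: load  L5 → I/S/S on L5; bus BusRd Flush; mem=16
  op24 P0: store L2 := 47 → M/I/I on L2; bus BusRdX Flush; mem=18
  op25 P1: store L1 := 23 → I/M/I on L1; bus BusRdX Flush; mem=5
  op26 P1: store L6 := 32 → I/M/I on L6; bus BusRdX Flush; mem=83
  op27 P0: store L4 := 23 → M/I/I on L4; bus BusRdX Flush; mem=16
  op28 P0: load  L3 → S/S/I on L3; bus (none); mem=30
  op29 P2: load  L3 → S/S/S on L3; bus BusRd; mem=30
  op30 P0: store L3 := 51 → M/I/I on L3; bus BusUpgr; mem=30

memory[L6] = 83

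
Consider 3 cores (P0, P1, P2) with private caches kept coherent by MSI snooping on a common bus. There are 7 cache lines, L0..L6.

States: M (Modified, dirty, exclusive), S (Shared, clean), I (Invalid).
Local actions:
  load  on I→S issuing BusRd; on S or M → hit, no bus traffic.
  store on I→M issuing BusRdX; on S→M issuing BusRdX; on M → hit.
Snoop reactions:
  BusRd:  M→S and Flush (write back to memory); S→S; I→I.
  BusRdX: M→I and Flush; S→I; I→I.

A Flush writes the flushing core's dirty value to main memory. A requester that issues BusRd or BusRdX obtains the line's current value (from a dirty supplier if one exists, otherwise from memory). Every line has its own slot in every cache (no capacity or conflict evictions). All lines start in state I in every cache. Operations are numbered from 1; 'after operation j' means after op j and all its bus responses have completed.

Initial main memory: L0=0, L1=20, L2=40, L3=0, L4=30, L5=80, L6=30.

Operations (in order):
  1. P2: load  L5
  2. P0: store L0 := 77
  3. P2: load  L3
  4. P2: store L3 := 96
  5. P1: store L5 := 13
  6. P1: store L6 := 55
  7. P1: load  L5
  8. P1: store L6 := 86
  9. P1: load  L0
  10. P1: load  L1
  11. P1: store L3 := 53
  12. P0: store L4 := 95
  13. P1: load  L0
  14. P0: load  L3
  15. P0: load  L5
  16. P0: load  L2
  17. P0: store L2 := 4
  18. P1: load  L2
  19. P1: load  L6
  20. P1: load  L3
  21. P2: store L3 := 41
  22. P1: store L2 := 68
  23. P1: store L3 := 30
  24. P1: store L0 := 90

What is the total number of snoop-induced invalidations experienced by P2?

invalidations = 3

step 1: P2: load  L5  ⟶  IIS  (L5)  txn=BusRd  M[L5]=80
step 2: P0: store L0 := 77  ⟶  MII  (L0)  txn=BusRdX  M[L0]=0
step 3: P2: load  L3  ⟶  IIS  (L3)  txn=BusRd  M[L3]=0
step 4: P2: store L3 := 96  ⟶  IIM  (L3)  txn=BusRdX  M[L3]=0
step 5: P1: store L5 := 13  ⟶  IMI  (L5)  txn=BusRdX  M[L5]=80
step 6: P1: store L6 := 55  ⟶  IMI  (L6)  txn=BusRdX  M[L6]=30
step 7: P1: load  L5  ⟶  IMI  (L5)  txn=∅  M[L5]=80
step 8: P1: store L6 := 86  ⟶  IMI  (L6)  txn=∅  M[L6]=30
step 9: P1: load  L0  ⟶  SSI  (L0)  txn=BusRd+Flush  M[L0]=77
step 10: P1: load  L1  ⟶  ISI  (L1)  txn=BusRd  M[L1]=20
step 11: P1: store L3 := 53  ⟶  IMI  (L3)  txn=BusRdX+Flush  M[L3]=96
step 12: P0: store L4 := 95  ⟶  MII  (L4)  txn=BusRdX  M[L4]=30
step 13: P1: load  L0  ⟶  SSI  (L0)  txn=∅  M[L0]=77
step 14: P0: load  L3  ⟶  SSI  (L3)  txn=BusRd+Flush  M[L3]=53
step 15: P0: load  L5  ⟶  SSI  (L5)  txn=BusRd+Flush  M[L5]=13
step 16: P0: load  L2  ⟶  SII  (L2)  txn=BusRd  M[L2]=40
step 17: P0: store L2 := 4  ⟶  MII  (L2)  txn=BusRdX  M[L2]=40
step 18: P1: load  L2  ⟶  SSI  (L2)  txn=BusRd+Flush  M[L2]=4
step 19: P1: load  L6  ⟶  IMI  (L6)  txn=∅  M[L6]=30
step 20: P1: load  L3  ⟶  SSI  (L3)  txn=∅  M[L3]=53
step 21: P2: store L3 := 41  ⟶  IIM  (L3)  txn=BusRdX  M[L3]=53
step 22: P1: store L2 := 68  ⟶  IMI  (L2)  txn=BusRdX  M[L2]=4
step 23: P1: store L3 := 30  ⟶  IMI  (L3)  txn=BusRdX+Flush  M[L3]=41
step 24: P1: store L0 := 90  ⟶  IMI  (L0)  txn=BusRdX  M[L0]=77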